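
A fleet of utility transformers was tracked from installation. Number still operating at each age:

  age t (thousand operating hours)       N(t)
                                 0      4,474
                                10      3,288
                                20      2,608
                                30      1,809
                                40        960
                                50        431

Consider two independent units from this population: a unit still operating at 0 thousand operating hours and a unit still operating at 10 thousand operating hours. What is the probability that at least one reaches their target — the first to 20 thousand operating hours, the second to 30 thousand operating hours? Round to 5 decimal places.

0.81239

p₁ = N(20)/N(0) = 2,608/4,474 = 0.582924; p₂ = N(30)/N(10) = 1,809/3,288 = 0.550182.
P(at least one) = 1 − (1−p₁)(1−p₂) = 1 − 0.417076 × 0.449818 = 0.812392.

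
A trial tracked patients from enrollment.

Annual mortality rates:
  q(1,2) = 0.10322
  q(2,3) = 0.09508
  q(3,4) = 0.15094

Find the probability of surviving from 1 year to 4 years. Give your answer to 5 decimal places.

0.68902

Survival from 1 to 4 is the product of surviving each interval: (1 − 0.10322) × (1 − 0.09508) × (1 − 0.15094).
= 0.89678 × 0.90492 × 0.84906 = 0.689024.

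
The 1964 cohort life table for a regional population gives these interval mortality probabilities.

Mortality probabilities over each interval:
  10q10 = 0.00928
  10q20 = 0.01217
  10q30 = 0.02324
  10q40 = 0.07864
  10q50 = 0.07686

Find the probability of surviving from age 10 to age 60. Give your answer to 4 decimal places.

0.8131

Survival from 10 to 60 is the product of surviving each interval: (1 − 0.00928) × (1 − 0.01217) × (1 − 0.02324) × (1 − 0.07864) × (1 − 0.07686).
= 0.99072 × 0.98783 × 0.97676 × 0.92136 × 0.92314 = 0.813051.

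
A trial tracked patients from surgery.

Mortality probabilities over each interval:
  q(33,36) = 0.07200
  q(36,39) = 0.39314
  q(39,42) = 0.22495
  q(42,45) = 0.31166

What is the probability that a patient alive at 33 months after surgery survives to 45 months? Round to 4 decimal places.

P(survive 33→45) = (1 − 0.07200) × (1 − 0.39314) × (1 − 0.22495) × (1 − 0.31166).
= 0.92800 × 0.60686 × 0.77505 × 0.68834 = 0.300448.

0.3004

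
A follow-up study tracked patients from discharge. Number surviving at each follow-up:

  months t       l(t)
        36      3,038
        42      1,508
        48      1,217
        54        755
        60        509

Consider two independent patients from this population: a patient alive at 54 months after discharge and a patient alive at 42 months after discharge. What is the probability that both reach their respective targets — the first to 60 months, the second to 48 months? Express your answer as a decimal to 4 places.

0.5441

p₁ = l(60)/l(54) = 509/755 = 0.674172; p₂ = l(48)/l(42) = 1,217/1,508 = 0.807029.
P(both) = p₁ × p₂ = 0.674172 × 0.807029 = 0.544076.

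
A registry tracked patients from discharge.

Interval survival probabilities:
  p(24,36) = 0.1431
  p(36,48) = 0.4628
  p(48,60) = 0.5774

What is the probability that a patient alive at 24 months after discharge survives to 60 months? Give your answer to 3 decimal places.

Survival from 24 to 60 is the product of surviving each interval: 0.1431 × 0.4628 × 0.5774.
= 0.038239.

0.038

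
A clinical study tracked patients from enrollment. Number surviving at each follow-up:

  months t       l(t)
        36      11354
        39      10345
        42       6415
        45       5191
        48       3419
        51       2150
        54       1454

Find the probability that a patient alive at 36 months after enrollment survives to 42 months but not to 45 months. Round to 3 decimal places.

0.108

This is the probability of reaching 42 but not 45, conditional on being alive at 36: (l(42) − l(45)) / l(36).
= (6415 − 5191) / 11354 = 1224 / 11354 = 0.107803.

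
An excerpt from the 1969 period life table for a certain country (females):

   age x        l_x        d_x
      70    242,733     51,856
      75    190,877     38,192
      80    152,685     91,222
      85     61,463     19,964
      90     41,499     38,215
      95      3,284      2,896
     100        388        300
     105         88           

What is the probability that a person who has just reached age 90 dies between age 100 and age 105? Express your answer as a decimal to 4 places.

This is the probability of reaching 100 but not 105, conditional on being alive at 90: (l_100 − l_105) / l_90.
= (388 − 88) / 41,499 = 300 / 41,499 = 0.007229.

0.0072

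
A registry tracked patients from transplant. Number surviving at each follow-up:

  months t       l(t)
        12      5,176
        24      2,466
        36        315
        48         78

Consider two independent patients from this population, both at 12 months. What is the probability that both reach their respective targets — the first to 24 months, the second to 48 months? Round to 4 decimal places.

0.0072

p₁ = l(24)/l(12) = 2,466/5,176 = 0.476430; p₂ = l(48)/l(12) = 78/5,176 = 0.015070.
P(both) = p₁ × p₂ = 0.476430 × 0.015070 = 0.007180.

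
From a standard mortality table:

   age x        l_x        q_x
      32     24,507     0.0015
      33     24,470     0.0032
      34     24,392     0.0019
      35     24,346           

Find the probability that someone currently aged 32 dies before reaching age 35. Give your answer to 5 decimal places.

P(die before 35 | alive at 32) = 1 − l_35/l_32 = 1 − 24,346/24,507 = (161)/24,507 = 0.006570.

0.00657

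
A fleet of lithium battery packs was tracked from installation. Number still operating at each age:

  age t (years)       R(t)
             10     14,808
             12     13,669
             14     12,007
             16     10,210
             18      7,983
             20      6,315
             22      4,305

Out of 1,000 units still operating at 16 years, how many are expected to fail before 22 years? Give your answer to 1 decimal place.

578.4

The relevant probability is 1 − 4,305/10,210 = 0.578355.
Expected number = 1,000 × 0.578355 = 578.4.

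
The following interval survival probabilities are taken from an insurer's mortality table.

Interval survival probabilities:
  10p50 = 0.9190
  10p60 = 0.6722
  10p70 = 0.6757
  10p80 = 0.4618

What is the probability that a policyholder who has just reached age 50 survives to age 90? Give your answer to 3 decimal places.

Survival from 50 to 90 is the product of surviving each interval: 0.9190 × 0.6722 × 0.6757 × 0.4618.
= 0.192762.

0.193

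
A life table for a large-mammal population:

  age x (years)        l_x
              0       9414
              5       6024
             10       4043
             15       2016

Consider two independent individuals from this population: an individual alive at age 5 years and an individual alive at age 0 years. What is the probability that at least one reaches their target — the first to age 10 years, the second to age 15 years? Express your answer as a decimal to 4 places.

0.7416

p₁ = l_10/l_5 = 4043/6024 = 0.671149; p₂ = l_15/l_0 = 2016/9414 = 0.214149.
P(at least one) = 1 − (1−p₁)(1−p₂) = 1 − 0.328851 × 0.785851 = 0.741572.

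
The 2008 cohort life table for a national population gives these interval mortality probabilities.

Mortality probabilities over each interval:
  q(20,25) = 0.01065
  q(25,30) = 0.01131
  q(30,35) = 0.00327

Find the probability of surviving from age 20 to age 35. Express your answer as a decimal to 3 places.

Chaining the interval survival probabilities: (1 − 0.01065) × (1 − 0.01131) × (1 − 0.00327).
= 0.98935 × 0.98869 × 0.99673 = 0.974962.

0.975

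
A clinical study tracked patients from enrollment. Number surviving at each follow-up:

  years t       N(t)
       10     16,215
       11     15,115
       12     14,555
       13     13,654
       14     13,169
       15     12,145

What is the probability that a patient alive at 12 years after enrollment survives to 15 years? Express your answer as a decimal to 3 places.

The conditional survival probability is N(15)/N(12) = 12,145/14,555 = 0.834421.

0.834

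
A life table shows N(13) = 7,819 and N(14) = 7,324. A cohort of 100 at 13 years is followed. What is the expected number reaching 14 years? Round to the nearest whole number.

94

The relevant probability is 7,324/7,819 = 0.936693.
Expected number = 100 × 0.936693 = 94.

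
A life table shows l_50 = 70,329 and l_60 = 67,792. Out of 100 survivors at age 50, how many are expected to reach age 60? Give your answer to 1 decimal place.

96.4

The relevant probability is 67,792/70,329 = 0.963927.
Expected number = 100 × 0.963927 = 96.4.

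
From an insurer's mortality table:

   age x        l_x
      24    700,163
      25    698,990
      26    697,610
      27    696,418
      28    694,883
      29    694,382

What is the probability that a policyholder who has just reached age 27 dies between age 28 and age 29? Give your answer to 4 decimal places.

We want 1|1q27 = (l_28 − l_29)/l_27.
This is the probability of reaching 28 but not 29, conditional on being alive at 27: (l_28 − l_29) / l_27.
= (694,883 − 694,382) / 696,418 = 501 / 696,418 = 0.000719.

0.0007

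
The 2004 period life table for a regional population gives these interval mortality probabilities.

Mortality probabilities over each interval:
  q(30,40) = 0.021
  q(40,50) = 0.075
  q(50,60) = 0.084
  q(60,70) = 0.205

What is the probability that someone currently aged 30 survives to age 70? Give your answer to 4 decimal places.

Chaining the interval survival probabilities: (1 − 0.021) × (1 − 0.075) × (1 − 0.084) × (1 − 0.205).
= 0.979 × 0.925 × 0.916 × 0.795 = 0.659458.

0.6595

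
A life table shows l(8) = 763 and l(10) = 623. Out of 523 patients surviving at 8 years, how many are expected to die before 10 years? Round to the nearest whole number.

The relevant probability is 1 − 623/763 = 0.183486.
Expected number = 523 × 0.183486 = 96.

96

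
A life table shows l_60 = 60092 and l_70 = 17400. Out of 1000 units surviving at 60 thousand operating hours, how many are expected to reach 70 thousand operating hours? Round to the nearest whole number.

290

The relevant probability is 17400/60092 = 0.289556.
Expected number = 1000 × 0.289556 = 290.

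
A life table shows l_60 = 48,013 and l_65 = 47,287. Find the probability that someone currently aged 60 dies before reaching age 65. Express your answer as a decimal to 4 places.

0.0151

P(die before 65 | alive at 60) = 1 − l_65/l_60 = 1 − 47,287/48,013 = (726)/48,013 = 0.015121.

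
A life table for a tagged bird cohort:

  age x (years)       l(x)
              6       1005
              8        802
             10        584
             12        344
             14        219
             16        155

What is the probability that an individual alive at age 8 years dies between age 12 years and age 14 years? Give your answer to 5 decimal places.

0.15586

This is the probability of reaching 12 but not 14, conditional on being alive at 8: (l(12) − l(14)) / l(8).
= (344 − 219) / 802 = 125 / 802 = 0.155860.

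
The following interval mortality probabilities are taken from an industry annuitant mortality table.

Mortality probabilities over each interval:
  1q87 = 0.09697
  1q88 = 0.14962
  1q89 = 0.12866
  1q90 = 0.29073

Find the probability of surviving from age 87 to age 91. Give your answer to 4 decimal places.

0.4746

Chaining the interval survival probabilities: (1 − 0.09697) × (1 − 0.14962) × (1 − 0.12866) × (1 − 0.29073).
= 0.90303 × 0.85038 × 0.87134 × 0.70927 = 0.474585.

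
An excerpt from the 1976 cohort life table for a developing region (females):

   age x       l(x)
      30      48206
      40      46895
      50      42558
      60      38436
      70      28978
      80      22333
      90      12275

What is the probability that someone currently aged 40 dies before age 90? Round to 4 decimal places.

P(die before 90 | alive at 40) = 1 − l(90)/l(40) = 1 − 12275/46895 = (34620)/46895 = 0.738245.

0.7382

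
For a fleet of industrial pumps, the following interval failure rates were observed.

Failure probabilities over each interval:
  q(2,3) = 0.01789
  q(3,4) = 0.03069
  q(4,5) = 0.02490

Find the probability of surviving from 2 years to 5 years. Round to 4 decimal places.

0.9283

Survival from 2 to 5 is the product of surviving each interval: (1 − 0.01789) × (1 − 0.03069) × (1 − 0.02490).
= 0.98211 × 0.96931 × 0.97510 = 0.928265.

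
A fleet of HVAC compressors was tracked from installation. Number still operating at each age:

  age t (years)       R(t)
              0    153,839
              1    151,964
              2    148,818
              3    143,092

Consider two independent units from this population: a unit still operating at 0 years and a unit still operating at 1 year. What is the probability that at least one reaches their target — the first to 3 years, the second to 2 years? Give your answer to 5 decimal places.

p₁ = R(3)/R(0) = 143,092/153,839 = 0.930141; p₂ = R(2)/R(1) = 148,818/151,964 = 0.979298.
P(at least one) = 1 − (1−p₁)(1−p₂) = 1 − 0.069859 × 0.020702 = 0.998554.

0.99855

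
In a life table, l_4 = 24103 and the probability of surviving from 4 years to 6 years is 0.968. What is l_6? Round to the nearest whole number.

23332

l_6 = l_4 × p = 24103 × 0.968 = 23332.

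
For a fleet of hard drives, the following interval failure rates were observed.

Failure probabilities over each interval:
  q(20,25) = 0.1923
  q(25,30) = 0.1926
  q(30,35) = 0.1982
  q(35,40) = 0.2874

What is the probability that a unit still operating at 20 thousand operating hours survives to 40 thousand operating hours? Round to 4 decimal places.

0.3726

The overall survival probability is (1 − 0.1923) × (1 − 0.1926) × (1 − 0.1982) × (1 − 0.2874).
= 0.8077 × 0.8074 × 0.8018 × 0.7126 = 0.372607.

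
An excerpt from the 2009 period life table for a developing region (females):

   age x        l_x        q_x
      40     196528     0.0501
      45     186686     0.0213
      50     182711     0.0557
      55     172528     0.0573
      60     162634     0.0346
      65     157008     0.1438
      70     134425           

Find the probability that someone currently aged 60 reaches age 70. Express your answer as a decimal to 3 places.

We want 10p60 = l_70/l_60.
The conditional survival probability is l_70/l_60 = 134425/162634 = 0.826549.

0.827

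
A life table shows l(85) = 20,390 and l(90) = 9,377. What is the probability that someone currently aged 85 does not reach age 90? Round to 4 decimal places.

0.5401

P(die before 90 | alive at 85) = 1 − l(90)/l(85) = 1 − 9,377/20,390 = (11,013)/20,390 = 0.540118.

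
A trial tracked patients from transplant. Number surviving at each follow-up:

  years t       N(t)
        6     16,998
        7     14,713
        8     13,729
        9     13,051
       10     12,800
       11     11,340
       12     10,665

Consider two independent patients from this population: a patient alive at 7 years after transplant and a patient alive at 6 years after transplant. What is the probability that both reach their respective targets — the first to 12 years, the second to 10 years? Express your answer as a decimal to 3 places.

0.546

p₁ = N(12)/N(7) = 10,665/14,713 = 0.724869; p₂ = N(10)/N(6) = 12,800/16,998 = 0.753030.
P(both) = p₁ × p₂ = 0.724869 × 0.753030 = 0.545848.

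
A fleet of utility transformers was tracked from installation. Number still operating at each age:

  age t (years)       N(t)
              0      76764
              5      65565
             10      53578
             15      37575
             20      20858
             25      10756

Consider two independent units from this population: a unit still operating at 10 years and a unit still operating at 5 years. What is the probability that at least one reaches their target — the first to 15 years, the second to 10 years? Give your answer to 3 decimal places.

p₁ = N(15)/N(10) = 37575/53578 = 0.701314; p₂ = N(10)/N(5) = 53578/65565 = 0.817174.
P(at least one) = 1 − (1−p₁)(1−p₂) = 1 − 0.298686 × 0.182826 = 0.945392.

0.945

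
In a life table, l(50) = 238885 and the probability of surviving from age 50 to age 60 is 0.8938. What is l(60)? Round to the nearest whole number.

l(60) = l(50) × p = 238885 × 0.8938 = 213515.

213515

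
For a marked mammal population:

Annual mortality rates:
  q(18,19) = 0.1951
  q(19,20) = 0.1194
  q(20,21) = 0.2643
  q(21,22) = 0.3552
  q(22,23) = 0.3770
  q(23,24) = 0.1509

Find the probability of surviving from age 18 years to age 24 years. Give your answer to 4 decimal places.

Survival from 18 to 24 is the product of surviving each interval: (1 − 0.1951) × (1 − 0.1194) × (1 − 0.2643) × (1 − 0.3552) × (1 − 0.3770) × (1 − 0.1509).
= 0.8049 × 0.8806 × 0.7357 × 0.6448 × 0.6230 × 0.8491 = 0.177866.

0.1779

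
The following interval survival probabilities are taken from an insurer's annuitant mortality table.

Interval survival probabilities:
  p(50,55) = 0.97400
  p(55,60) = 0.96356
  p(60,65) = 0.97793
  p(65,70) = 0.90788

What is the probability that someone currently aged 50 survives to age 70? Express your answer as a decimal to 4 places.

The overall survival probability is 0.97400 × 0.96356 × 0.97793 × 0.90788.
= 0.833247.

0.8332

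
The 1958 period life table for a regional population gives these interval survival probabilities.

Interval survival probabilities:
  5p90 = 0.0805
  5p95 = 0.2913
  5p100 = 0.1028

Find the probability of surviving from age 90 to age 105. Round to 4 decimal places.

0.0024

Chaining the interval survival probabilities: 0.0805 × 0.2913 × 0.1028.
= 0.002411.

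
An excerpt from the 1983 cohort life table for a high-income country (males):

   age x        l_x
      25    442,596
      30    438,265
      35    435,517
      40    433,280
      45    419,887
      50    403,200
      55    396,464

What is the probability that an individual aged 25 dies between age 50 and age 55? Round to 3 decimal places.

0.015

We want 25|5q25 = (l_50 − l_55)/l_25.
This is the probability of reaching 50 but not 55, conditional on being alive at 25: (l_50 − l_55) / l_25.
= (403,200 − 396,464) / 442,596 = 6,736 / 442,596 = 0.015219.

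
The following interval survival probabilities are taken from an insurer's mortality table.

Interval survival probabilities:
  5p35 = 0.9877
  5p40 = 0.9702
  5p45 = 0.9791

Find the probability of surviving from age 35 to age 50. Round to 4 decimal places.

Chaining the interval survival probabilities: 0.9877 × 0.9702 × 0.9791.
= 0.938239.

0.9382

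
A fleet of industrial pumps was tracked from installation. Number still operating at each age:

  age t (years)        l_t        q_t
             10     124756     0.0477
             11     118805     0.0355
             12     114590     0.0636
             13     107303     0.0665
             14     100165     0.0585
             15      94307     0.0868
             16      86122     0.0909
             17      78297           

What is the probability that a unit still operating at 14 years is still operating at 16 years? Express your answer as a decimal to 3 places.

The conditional survival probability is l_16/l_14 = 86122/100165 = 0.859801.

0.860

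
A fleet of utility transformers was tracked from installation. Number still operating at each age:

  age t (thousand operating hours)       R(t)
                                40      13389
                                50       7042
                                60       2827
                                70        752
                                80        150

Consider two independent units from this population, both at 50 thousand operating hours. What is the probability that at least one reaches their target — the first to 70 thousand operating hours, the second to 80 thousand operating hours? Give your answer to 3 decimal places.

p₁ = R(70)/R(50) = 752/7042 = 0.106788; p₂ = R(80)/R(50) = 150/7042 = 0.021301.
P(at least one) = 1 − (1−p₁)(1−p₂) = 1 − 0.893212 × 0.978699 = 0.125814.

0.126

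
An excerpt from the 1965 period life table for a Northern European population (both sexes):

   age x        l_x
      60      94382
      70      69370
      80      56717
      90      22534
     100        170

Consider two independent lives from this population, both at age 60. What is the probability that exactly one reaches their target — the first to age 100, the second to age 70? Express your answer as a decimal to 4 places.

p₁ = l_100/l_60 = 170/94382 = 0.001801; p₂ = l_70/l_60 = 69370/94382 = 0.734992.
P(exactly one) = p₁(1−p₂) + (1−p₁)p₂ = 0.000477 + 0.733668 = 0.734146.

0.7341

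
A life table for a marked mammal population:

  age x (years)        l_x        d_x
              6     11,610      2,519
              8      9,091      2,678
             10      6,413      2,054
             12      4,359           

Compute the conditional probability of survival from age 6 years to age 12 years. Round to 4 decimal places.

0.3755

The conditional survival probability is l_12/l_6 = 4,359/11,610 = 0.375452.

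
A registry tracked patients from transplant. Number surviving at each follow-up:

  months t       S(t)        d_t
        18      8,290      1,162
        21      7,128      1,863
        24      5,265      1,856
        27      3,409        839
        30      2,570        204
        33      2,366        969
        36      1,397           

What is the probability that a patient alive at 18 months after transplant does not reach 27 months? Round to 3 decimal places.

0.589

P(die before 27 | alive at 18) = 1 − S(27)/S(18) = 1 − 3,409/8,290 = (4,881)/8,290 = 0.588782.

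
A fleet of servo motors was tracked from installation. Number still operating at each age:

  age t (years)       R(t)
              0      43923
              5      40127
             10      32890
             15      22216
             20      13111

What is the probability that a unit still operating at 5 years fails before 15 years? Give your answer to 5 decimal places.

P(fail before 15 | operational at 5) = 1 − R(15)/R(5) = 1 − 22216/40127 = (17911)/40127 = 0.446358.

0.44636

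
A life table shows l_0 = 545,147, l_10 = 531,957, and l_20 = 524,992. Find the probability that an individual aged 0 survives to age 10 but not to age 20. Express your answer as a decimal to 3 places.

0.013

We want 10|10q0 = (l_10 − l_20)/l_0.
This is the probability of reaching 10 but not 20, conditional on being alive at 0: (l_10 − l_20) / l_0.
= (531,957 − 524,992) / 545,147 = 6,965 / 545,147 = 0.012776.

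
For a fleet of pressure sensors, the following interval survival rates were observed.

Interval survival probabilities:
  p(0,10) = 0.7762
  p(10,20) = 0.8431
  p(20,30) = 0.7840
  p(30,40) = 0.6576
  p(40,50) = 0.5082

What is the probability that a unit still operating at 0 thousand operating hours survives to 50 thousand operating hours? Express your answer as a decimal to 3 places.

Chaining the interval survival probabilities: 0.7762 × 0.8431 × 0.7840 × 0.6576 × 0.5082.
= 0.171461.

0.171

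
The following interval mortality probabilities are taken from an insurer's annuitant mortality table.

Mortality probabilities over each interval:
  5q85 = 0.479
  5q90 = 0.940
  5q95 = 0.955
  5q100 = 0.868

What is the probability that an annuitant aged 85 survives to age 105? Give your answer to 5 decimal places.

The overall survival probability is (1 − 0.479) × (1 − 0.940) × (1 − 0.955) × (1 − 0.868).
= 0.521 × 0.060 × 0.045 × 0.132 = 0.000186.

0.00019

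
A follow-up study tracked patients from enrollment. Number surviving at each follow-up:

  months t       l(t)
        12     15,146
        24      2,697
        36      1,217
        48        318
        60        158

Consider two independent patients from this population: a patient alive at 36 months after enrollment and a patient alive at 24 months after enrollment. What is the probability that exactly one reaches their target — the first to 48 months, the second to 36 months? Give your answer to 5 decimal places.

0.47672

p₁ = l(48)/l(36) = 318/1,217 = 0.261298; p₂ = l(36)/l(24) = 1,217/2,697 = 0.451242.
P(exactly one) = p₁(1−p₂) + (1−p₁)p₂ = 0.143389 + 0.333333 = 0.476723.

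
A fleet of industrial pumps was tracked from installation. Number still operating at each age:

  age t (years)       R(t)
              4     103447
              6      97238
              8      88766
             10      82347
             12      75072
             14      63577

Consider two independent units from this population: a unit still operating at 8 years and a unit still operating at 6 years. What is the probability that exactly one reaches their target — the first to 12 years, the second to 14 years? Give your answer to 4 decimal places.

0.3936

p₁ = R(12)/R(8) = 75072/88766 = 0.845729; p₂ = R(14)/R(6) = 63577/97238 = 0.653829.
P(exactly one) = p₁(1−p₂) + (1−p₁)p₂ = 0.292767 + 0.100867 = 0.393634.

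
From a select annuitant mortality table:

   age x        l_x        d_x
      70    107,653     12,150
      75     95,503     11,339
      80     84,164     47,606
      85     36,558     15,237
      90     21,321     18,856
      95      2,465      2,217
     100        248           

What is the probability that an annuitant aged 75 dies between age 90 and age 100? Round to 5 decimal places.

We want 15|10q75 = (l_90 − l_100)/l_75.
This is the probability of reaching 90 but not 100, conditional on being alive at 75: (l_90 − l_100) / l_75.
= (21,321 − 248) / 95,503 = 21,073 / 95,503 = 0.220653.

0.22065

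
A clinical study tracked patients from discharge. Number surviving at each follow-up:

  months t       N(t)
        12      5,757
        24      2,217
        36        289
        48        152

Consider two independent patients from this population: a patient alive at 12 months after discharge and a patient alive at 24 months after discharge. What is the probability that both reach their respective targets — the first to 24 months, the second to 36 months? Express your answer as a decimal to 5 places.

0.05020

p₁ = N(24)/N(12) = 2,217/5,757 = 0.385096; p₂ = N(36)/N(24) = 289/2,217 = 0.130356.
P(both) = p₁ × p₂ = 0.385096 × 0.130356 = 0.050200.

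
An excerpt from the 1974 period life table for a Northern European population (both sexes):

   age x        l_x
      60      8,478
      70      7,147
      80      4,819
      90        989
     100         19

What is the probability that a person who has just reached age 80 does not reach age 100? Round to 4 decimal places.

P(die before 100 | alive at 80) = 1 − l_100/l_80 = 1 − 19/4,819 = (4,800)/4,819 = 0.996057.

0.9961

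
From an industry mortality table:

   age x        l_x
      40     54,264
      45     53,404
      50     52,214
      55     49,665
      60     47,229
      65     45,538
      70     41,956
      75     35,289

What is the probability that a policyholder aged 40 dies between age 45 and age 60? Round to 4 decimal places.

We want 5|15q40 = (l_45 − l_60)/l_40.
This is the probability of reaching 45 but not 60, conditional on being alive at 40: (l_45 − l_60) / l_40.
= (53,404 − 47,229) / 54,264 = 6,175 / 54,264 = 0.113796.

0.1138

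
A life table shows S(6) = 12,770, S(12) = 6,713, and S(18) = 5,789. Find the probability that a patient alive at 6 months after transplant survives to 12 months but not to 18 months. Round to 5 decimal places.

0.07236

This is the probability of reaching 12 but not 18, conditional on being alive at 6: (S(12) − S(18)) / S(6).
= (6,713 − 5,789) / 12,770 = 924 / 12,770 = 0.072357.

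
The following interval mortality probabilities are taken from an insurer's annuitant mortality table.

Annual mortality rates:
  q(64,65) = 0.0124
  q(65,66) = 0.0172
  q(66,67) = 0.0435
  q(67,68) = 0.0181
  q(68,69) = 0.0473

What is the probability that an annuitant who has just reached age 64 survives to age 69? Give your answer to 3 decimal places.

0.868

Survival from 64 to 69 is the product of surviving each interval: (1 − 0.0124) × (1 − 0.0172) × (1 − 0.0435) × (1 − 0.0181) × (1 − 0.0473).
= 0.9876 × 0.9828 × 0.9565 × 0.9819 × 0.9527 = 0.868470.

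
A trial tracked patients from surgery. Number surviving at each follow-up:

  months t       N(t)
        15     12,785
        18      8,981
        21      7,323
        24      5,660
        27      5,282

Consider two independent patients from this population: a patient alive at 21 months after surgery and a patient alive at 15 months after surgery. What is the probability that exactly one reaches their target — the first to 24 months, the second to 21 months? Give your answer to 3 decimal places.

0.460

p₁ = N(24)/N(21) = 5,660/7,323 = 0.772907; p₂ = N(21)/N(15) = 7,323/12,785 = 0.572781.
P(exactly one) = p₁(1−p₂) + (1−p₁)p₂ = 0.330201 + 0.130075 = 0.460275.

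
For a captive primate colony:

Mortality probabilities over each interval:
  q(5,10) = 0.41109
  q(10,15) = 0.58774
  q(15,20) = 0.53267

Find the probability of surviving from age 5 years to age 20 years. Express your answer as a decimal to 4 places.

0.1135

Chaining the interval survival probabilities: (1 − 0.41109) × (1 − 0.58774) × (1 − 0.53267).
= 0.58891 × 0.41226 × 0.46733 = 0.113460.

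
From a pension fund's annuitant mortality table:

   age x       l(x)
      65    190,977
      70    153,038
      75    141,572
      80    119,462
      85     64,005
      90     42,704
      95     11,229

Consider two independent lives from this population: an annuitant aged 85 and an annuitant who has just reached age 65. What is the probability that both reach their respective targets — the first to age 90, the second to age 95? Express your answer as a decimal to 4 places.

0.0392

p₁ = l(90)/l(85) = 42,704/64,005 = 0.667198; p₂ = l(95)/l(65) = 11,229/190,977 = 0.058798.
P(both) = p₁ × p₂ = 0.667198 × 0.058798 = 0.039230.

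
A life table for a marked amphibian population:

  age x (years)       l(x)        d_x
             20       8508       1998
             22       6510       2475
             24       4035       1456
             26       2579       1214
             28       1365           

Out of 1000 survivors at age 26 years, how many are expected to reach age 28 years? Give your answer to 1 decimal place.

The relevant probability is 1365/2579 = 0.529275.
Expected number = 1000 × 0.529275 = 529.3.

529.3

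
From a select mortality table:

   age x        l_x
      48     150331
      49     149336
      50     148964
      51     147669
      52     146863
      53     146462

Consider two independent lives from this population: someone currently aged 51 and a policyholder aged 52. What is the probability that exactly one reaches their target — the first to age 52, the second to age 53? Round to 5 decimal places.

0.00816

p₁ = l_52/l_51 = 146863/147669 = 0.994542; p₂ = l_53/l_52 = 146462/146863 = 0.997270.
P(exactly one) = p₁(1−p₂) + (1−p₁)p₂ = 0.002715 + 0.005443 = 0.008158.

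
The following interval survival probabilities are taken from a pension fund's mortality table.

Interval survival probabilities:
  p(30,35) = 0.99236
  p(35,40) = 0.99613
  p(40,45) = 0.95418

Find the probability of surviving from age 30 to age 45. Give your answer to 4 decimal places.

0.9432

P(survive 30→45) = 0.99236 × 0.99613 × 0.95418.
= 0.943226.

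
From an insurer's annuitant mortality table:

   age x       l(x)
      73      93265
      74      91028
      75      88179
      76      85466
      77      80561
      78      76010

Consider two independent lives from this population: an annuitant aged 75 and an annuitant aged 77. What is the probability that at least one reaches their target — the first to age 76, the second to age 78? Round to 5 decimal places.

p₁ = l(76)/l(75) = 85466/88179 = 0.969233; p₂ = l(78)/l(77) = 76010/80561 = 0.943509.
P(at least one) = 1 − (1−p₁)(1−p₂) = 1 − 0.030767 × 0.056491 = 0.998262.

0.99826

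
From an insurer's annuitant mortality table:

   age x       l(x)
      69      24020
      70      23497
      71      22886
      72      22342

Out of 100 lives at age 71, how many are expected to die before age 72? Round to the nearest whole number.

2

The relevant probability is 1 − 22342/22886 = 0.023770.
Expected number = 100 × 0.023770 = 2.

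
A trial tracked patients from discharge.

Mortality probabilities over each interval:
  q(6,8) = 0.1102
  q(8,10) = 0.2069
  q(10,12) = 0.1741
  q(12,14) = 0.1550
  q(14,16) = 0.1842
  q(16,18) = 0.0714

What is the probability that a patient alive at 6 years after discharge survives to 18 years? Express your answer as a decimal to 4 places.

0.3731

The overall survival probability is (1 − 0.1102) × (1 − 0.2069) × (1 − 0.1741) × (1 − 0.1550) × (1 − 0.1842) × (1 − 0.0714).
= 0.8898 × 0.7931 × 0.8259 × 0.8450 × 0.8158 × 0.9286 = 0.373093.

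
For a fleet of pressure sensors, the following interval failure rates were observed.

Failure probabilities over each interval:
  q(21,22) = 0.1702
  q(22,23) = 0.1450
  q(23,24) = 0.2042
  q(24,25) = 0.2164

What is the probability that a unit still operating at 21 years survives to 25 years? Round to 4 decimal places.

P(survive 21→25) = (1 − 0.1702) × (1 − 0.1450) × (1 − 0.2042) × (1 − 0.2164).
= 0.8298 × 0.8550 × 0.7958 × 0.7836 = 0.442423.

0.4424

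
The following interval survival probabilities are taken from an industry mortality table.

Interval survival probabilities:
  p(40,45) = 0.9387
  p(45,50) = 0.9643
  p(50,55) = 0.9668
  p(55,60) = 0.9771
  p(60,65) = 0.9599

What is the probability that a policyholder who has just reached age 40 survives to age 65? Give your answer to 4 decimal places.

The overall survival probability is 0.9387 × 0.9643 × 0.9668 × 0.9771 × 0.9599.
= 0.820806.

0.8208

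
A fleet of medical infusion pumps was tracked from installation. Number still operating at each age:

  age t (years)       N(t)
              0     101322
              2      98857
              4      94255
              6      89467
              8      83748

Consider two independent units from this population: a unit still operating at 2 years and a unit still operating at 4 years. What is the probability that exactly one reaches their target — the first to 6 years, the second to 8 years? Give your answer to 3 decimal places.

p₁ = N(6)/N(2) = 89467/98857 = 0.905014; p₂ = N(8)/N(4) = 83748/94255 = 0.888526.
P(exactly one) = p₁(1−p₂) + (1−p₁)p₂ = 0.100886 + 0.084398 = 0.185283.

0.185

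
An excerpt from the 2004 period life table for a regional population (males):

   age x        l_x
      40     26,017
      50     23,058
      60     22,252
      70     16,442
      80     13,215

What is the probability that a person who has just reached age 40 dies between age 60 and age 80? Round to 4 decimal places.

We want 20|20q40 = (l_60 − l_80)/l_40.
This is the probability of reaching 60 but not 80, conditional on being alive at 40: (l_60 − l_80) / l_40.
= (22,252 − 13,215) / 26,017 = 9,037 / 26,017 = 0.347350.

0.3473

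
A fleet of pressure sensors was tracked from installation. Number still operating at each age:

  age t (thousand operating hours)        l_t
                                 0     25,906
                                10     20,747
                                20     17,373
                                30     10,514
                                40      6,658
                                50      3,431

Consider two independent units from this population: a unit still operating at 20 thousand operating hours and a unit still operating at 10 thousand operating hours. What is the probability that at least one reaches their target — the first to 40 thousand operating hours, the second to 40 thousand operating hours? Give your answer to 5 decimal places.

0.58117

p₁ = l_40/l_20 = 6,658/17,373 = 0.383238; p₂ = l_40/l_10 = 6,658/20,747 = 0.320914.
P(at least one) = 1 − (1−p₁)(1−p₂) = 1 − 0.616762 × 0.679086 = 0.581166.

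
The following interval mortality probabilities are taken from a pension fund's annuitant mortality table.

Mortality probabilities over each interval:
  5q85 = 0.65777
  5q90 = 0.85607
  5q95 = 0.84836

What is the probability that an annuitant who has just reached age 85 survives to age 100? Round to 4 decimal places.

0.0075

Survival from 85 to 100 is the product of surviving each interval: (1 − 0.65777) × (1 − 0.85607) × (1 − 0.84836).
= 0.34223 × 0.14393 × 0.15164 = 0.007469.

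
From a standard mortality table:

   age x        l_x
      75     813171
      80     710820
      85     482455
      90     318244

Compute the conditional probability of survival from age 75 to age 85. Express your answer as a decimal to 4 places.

0.5933

The conditional survival probability is l_85/l_75 = 482455/813171 = 0.593301.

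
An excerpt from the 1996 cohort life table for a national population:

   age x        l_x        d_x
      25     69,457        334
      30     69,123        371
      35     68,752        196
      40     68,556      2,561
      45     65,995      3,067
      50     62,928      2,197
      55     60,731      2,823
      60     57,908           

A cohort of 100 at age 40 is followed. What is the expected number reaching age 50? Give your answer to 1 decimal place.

The relevant probability is 62,928/68,556 = 0.917907.
Expected number = 100 × 0.917907 = 91.8.

91.8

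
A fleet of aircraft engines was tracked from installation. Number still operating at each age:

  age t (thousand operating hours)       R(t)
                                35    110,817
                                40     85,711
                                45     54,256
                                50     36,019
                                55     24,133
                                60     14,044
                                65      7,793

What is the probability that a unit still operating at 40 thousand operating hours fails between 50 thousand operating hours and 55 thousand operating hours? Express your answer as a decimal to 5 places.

0.13868

This is the probability of reaching 50 but not 55, conditional on being operational at 40: (R(50) − R(55)) / R(40).
= (36,019 − 24,133) / 85,711 = 11,886 / 85,711 = 0.138675.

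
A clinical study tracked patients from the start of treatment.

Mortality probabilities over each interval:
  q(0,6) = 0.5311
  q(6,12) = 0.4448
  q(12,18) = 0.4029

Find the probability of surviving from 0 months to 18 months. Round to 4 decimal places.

Chaining the interval survival probabilities: (1 − 0.5311) × (1 − 0.4448) × (1 − 0.4029).
= 0.4689 × 0.5552 × 0.5971 = 0.155445.

0.1554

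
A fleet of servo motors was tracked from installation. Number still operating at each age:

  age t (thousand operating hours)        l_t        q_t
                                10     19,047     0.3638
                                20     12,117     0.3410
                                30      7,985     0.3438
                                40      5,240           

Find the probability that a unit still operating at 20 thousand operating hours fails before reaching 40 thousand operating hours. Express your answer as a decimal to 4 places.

P(fail before 40 | operational at 20) = 1 − l_40/l_20 = 1 − 5,240/12,117 = (6,877)/12,117 = 0.567550.

0.5675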